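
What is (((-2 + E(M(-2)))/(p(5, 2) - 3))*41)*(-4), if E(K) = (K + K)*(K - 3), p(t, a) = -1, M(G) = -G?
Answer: -246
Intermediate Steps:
E(K) = 2*K*(-3 + K) (E(K) = (2*K)*(-3 + K) = 2*K*(-3 + K))
(((-2 + E(M(-2)))/(p(5, 2) - 3))*41)*(-4) = (((-2 + 2*(-1*(-2))*(-3 - 1*(-2)))/(-1 - 3))*41)*(-4) = (((-2 + 2*2*(-3 + 2))/(-4))*41)*(-4) = (-(-2 + 2*2*(-1))/4*41)*(-4) = (-(-2 - 4)/4*41)*(-4) = (-¼*(-6)*41)*(-4) = ((3/2)*41)*(-4) = (123/2)*(-4) = -246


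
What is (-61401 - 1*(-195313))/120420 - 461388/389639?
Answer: -845751298/11730082095 ≈ -0.072101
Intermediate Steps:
(-61401 - 1*(-195313))/120420 - 461388/389639 = (-61401 + 195313)*(1/120420) - 461388*1/389639 = 133912*(1/120420) - 461388/389639 = 33478/30105 - 461388/389639 = -845751298/11730082095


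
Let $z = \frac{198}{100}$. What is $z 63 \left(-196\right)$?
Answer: $- \frac{611226}{25} \approx -24449.0$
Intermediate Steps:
$z = \frac{99}{50}$ ($z = 198 \cdot \frac{1}{100} = \frac{99}{50} \approx 1.98$)
$z 63 \left(-196\right) = \frac{99}{50} \cdot 63 \left(-196\right) = \frac{6237}{50} \left(-196\right) = - \frac{611226}{25}$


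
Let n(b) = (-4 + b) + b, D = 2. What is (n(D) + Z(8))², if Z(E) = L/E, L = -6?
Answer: 9/16 ≈ 0.56250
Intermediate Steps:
Z(E) = -6/E
n(b) = -4 + 2*b
(n(D) + Z(8))² = ((-4 + 2*2) - 6/8)² = ((-4 + 4) - 6*⅛)² = (0 - ¾)² = (-¾)² = 9/16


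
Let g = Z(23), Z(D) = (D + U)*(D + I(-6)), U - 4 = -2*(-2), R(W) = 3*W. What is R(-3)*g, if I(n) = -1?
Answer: -6138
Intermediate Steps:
U = 8 (U = 4 - 2*(-2) = 4 + 4 = 8)
Z(D) = (-1 + D)*(8 + D) (Z(D) = (D + 8)*(D - 1) = (8 + D)*(-1 + D) = (-1 + D)*(8 + D))
g = 682 (g = -8 + 23² + 7*23 = -8 + 529 + 161 = 682)
R(-3)*g = (3*(-3))*682 = -9*682 = -6138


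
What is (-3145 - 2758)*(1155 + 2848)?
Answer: -23629709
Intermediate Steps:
(-3145 - 2758)*(1155 + 2848) = -5903*4003 = -23629709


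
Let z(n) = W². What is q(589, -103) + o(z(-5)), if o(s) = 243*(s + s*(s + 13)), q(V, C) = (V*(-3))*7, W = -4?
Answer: 104271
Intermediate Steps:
q(V, C) = -21*V (q(V, C) = -3*V*7 = -21*V)
z(n) = 16 (z(n) = (-4)² = 16)
o(s) = 243*s + 243*s*(13 + s) (o(s) = 243*(s + s*(13 + s)) = 243*s + 243*s*(13 + s))
q(589, -103) + o(z(-5)) = -21*589 + 243*16*(14 + 16) = -12369 + 243*16*30 = -12369 + 116640 = 104271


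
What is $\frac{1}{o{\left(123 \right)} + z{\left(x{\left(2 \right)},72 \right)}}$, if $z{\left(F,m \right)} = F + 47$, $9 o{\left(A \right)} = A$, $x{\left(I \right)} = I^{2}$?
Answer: $\frac{3}{194} \approx 0.015464$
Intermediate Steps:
$o{\left(A \right)} = \frac{A}{9}$
$z{\left(F,m \right)} = 47 + F$
$\frac{1}{o{\left(123 \right)} + z{\left(x{\left(2 \right)},72 \right)}} = \frac{1}{\frac{1}{9} \cdot 123 + \left(47 + 2^{2}\right)} = \frac{1}{\frac{41}{3} + \left(47 + 4\right)} = \frac{1}{\frac{41}{3} + 51} = \frac{1}{\frac{194}{3}} = \frac{3}{194}$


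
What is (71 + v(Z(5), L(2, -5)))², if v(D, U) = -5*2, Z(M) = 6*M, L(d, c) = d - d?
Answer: 3721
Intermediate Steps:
L(d, c) = 0
v(D, U) = -10
(71 + v(Z(5), L(2, -5)))² = (71 - 10)² = 61² = 3721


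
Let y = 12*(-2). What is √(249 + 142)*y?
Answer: -24*√391 ≈ -474.57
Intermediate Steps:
y = -24
√(249 + 142)*y = √(249 + 142)*(-24) = √391*(-24) = -24*√391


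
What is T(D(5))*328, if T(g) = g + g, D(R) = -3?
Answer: -1968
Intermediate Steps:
T(g) = 2*g
T(D(5))*328 = (2*(-3))*328 = -6*328 = -1968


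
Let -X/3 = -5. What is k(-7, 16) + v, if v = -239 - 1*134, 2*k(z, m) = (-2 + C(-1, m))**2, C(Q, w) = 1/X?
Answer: -167009/450 ≈ -371.13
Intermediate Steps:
X = 15 (X = -3*(-5) = 15)
C(Q, w) = 1/15
k(z, m) = 841/450 (k(z, m) = (-2 + 1/15)**2/2 = (-29/15)**2/2 = (1/2)*(841/225) = 841/450)
v = -373 (v = -239 - 134 = -373)
k(-7, 16) + v = 841/450 - 373 = -167009/450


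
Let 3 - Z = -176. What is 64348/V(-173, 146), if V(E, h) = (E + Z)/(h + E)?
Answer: -289566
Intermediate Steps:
Z = 179 (Z = 3 - 1*(-176) = 3 + 176 = 179)
V(E, h) = (179 + E)/(E + h) (V(E, h) = (E + 179)/(h + E) = (179 + E)/(E + h))
64348/V(-173, 146) = 64348/(((179 - 173)/(-173 + 146))) = 64348/((6/(-27))) = 64348/((-1/27*6)) = 64348/(-2/9) = 64348*(-9/2) = -289566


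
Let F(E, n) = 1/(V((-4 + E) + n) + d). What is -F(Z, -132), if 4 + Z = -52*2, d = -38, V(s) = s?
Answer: 1/282 ≈ 0.0035461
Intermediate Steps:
Z = -108 (Z = -4 - 52*2 = -4 - 104 = -108)
F(E, n) = 1/(-42 + E + n) (F(E, n) = 1/(((-4 + E) + n) - 38) = 1/((-4 + E + n) - 38) = 1/(-42 + E + n))
-F(Z, -132) = -1/(-42 - 108 - 132) = -1/(-282) = -1*(-1/282) = 1/282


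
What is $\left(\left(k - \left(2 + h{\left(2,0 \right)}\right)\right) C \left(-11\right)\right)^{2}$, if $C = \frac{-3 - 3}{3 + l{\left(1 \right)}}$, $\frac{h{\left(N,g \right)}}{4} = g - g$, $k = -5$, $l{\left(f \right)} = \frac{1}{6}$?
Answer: $\frac{7683984}{361} \approx 21285.0$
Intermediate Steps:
$l{\left(f \right)} = \frac{1}{6}$
$h{\left(N,g \right)} = 0$ ($h{\left(N,g \right)} = 4 \left(g - g\right) = 4 \cdot 0 = 0$)
$C = - \frac{36}{19}$ ($C = \frac{-3 - 3}{3 + \frac{1}{6}} = - \frac{6}{\frac{19}{6}} = \left(-6\right) \frac{6}{19} = - \frac{36}{19} \approx -1.8947$)
$\left(\left(k - \left(2 + h{\left(2,0 \right)}\right)\right) C \left(-11\right)\right)^{2} = \left(\left(-5 - 2\right) \left(- \frac{36}{19}\right) \left(-11\right)\right)^{2} = \left(\left(-7\right) \left(- \frac{36}{19}\right) \left(-11\right)\right)^{2} = \left(\frac{252}{19} \left(-11\right)\right)^{2} = \left(- \frac{2772}{19}\right)^{2} = \frac{7683984}{361}$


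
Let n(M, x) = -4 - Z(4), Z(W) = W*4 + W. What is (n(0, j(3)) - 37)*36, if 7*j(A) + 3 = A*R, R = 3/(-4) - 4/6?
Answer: -2196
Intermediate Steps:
Z(W) = 5*W (Z(W) = 4*W + W = 5*W)
R = -17/12 (R = 3*(-¼) - 4*⅙ = -¾ - ⅔ = -17/12 ≈ -1.4167)
j(A) = -3/7 - 17*A/84 (j(A) = -3/7 + (A*(-17/12))/7 = -3/7 + (-17*A/12)/7 = -3/7 - 17*A/84)
n(M, x) = -24 (n(M, x) = -4 - 5*4 = -4 - 1*20 = -4 - 20 = -24)
(n(0, j(3)) - 37)*36 = (-24 - 37)*36 = -61*36 = -2196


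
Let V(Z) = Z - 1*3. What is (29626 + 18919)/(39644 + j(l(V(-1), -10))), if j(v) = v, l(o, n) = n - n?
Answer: 48545/39644 ≈ 1.2245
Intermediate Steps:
V(Z) = -3 + Z (V(Z) = Z - 3 = -3 + Z)
l(o, n) = 0
(29626 + 18919)/(39644 + j(l(V(-1), -10))) = (29626 + 18919)/(39644 + 0) = 48545/39644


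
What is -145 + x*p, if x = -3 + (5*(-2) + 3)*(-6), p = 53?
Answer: 1922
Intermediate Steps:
x = 39 (x = -3 + (-10 + 3)*(-6) = -3 - 7*(-6) = -3 + 42 = 39)
-145 + x*p = -145 + 39*53 = -145 + 2067 = 1922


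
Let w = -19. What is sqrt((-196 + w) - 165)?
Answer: 2*I*sqrt(95) ≈ 19.494*I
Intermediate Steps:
sqrt((-196 + w) - 165) = sqrt((-196 - 19) - 165) = sqrt(-215 - 165) = sqrt(-380) = 2*I*sqrt(95)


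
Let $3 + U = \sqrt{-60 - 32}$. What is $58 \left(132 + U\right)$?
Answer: $7482 + 116 i \sqrt{23} \approx 7482.0 + 556.32 i$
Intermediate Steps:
$U = -3 + 2 i \sqrt{23}$ ($U = -3 + \sqrt{-60 - 32} = -3 + \sqrt{-92} = -3 + 2 i \sqrt{23} \approx -3.0 + 9.5917 i$)
$58 \left(132 + U\right) = 58 \left(132 - \left(3 - 2 i \sqrt{23}\right)\right) = 58 \left(129 + 2 i \sqrt{23}\right) = 7482 + 116 i \sqrt{23}$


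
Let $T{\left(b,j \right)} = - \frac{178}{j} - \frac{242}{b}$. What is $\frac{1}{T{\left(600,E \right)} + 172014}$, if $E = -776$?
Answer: $\frac{14550}{2502801169} \approx 5.8135 \cdot 10^{-6}$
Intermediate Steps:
$T{\left(b,j \right)} = - \frac{242}{b} - \frac{178}{j}$
$\frac{1}{T{\left(600,E \right)} + 172014} = \frac{1}{\left(- \frac{242}{600} - \frac{178}{-776}\right) + 172014} = \frac{1}{\left(\left(-242\right) \frac{1}{600} - - \frac{89}{388}\right) + 172014} = \frac{1}{\left(- \frac{121}{300} + \frac{89}{388}\right) + 172014} = \frac{1}{- \frac{2531}{14550} + 172014} = \frac{1}{\frac{2502801169}{14550}} = \frac{14550}{2502801169}$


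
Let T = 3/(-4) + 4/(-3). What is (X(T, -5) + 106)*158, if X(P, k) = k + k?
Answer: 15168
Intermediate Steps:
T = -25/12 (T = 3*(-¼) + 4*(-⅓) = -¾ - 4/3 = -25/12 ≈ -2.0833)
X(P, k) = 2*k
(X(T, -5) + 106)*158 = (2*(-5) + 106)*158 = (-10 + 106)*158 = 96*158 = 15168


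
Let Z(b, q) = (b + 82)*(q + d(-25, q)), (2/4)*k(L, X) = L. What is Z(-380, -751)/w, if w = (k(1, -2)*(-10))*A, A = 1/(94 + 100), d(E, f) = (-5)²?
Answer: -10492878/5 ≈ -2.0986e+6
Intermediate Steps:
d(E, f) = 25
k(L, X) = 2*L
A = 1/194 ≈ 0.0051546
Z(b, q) = (25 + q)*(82 + b) (Z(b, q) = (b + 82)*(q + 25) = (82 + b)*(25 + q) = (25 + q)*(82 + b))
w = -10/97 (w = ((2*1)*(-10))*(1/194) = (2*(-10))*(1/194) = -20*1/194 = -10/97 ≈ -0.10309)
Z(-380, -751)/w = (2050 + 25*(-380) + 82*(-751) - 380*(-751))/(-10/97) = (2050 - 9500 - 61582 + 285380)*(-97/10) = 216348*(-97/10) = -10492878/5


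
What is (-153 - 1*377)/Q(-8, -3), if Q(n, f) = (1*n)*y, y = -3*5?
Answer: -53/12 ≈ -4.4167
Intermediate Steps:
y = -15
Q(n, f) = -15*n (Q(n, f) = (1*n)*(-15) = n*(-15) = -15*n)
(-153 - 1*377)/Q(-8, -3) = (-153 - 1*377)/((-15*(-8))) = (-153 - 377)/120 = -530*1/120 = -53/12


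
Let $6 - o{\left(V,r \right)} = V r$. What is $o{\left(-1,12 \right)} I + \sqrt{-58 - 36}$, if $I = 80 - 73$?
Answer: $126 + i \sqrt{94} \approx 126.0 + 9.6954 i$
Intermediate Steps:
$o{\left(V,r \right)} = 6 - V r$
$I = 7$ ($I = 80 - 73 = 7$)
$o{\left(-1,12 \right)} I + \sqrt{-58 - 36} = \left(6 - \left(-1\right) 12\right) 7 + \sqrt{-58 - 36} = \left(6 + 12\right) 7 + \sqrt{-94} = 18 \cdot 7 + i \sqrt{94} = 126 + i \sqrt{94}$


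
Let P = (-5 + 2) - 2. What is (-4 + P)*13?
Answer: -117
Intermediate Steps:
P = -5 (P = -3 - 2 = -5)
(-4 + P)*13 = (-4 - 5)*13 = -9*13 = -117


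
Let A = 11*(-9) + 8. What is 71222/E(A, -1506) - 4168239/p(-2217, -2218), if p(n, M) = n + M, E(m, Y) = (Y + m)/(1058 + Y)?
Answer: 148166245043/7082695 ≈ 20919.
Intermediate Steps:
A = -91 (A = -99 + 8 = -91)
E(m, Y) = (Y + m)/(1058 + Y)
p(n, M) = M + n
71222/E(A, -1506) - 4168239/p(-2217, -2218) = 71222/(((-1506 - 91)/(1058 - 1506))) - 4168239/(-2218 - 2217) = 71222/((-1597/(-448))) - 4168239/(-4435) = 71222/((-1/448*(-1597))) - 4168239*(-1/4435) = 71222/(1597/448) + 4168239/4435 = 71222*(448/1597) + 4168239/4435 = 31907456/1597 + 4168239/4435 = 148166245043/7082695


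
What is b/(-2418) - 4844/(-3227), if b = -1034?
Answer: 1074965/557349 ≈ 1.9287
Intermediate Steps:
b/(-2418) - 4844/(-3227) = -1034/(-2418) - 4844/(-3227) = -1034*(-1/2418) - 4844*(-1/3227) = 517/1209 + 692/461 = 1074965/557349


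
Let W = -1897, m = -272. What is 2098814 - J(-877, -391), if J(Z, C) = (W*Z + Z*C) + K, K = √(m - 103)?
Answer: 92238 - 5*I*√15 ≈ 92238.0 - 19.365*I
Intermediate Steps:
K = 5*I*√15 (K = √(-272 - 103) = √(-375) = 5*I*√15 ≈ 19.365*I)
J(Z, C) = -1897*Z + C*Z + 5*I*√15 (J(Z, C) = (-1897*Z + Z*C) + 5*I*√15 = (-1897*Z + C*Z) + 5*I*√15 = -1897*Z + C*Z + 5*I*√15)
2098814 - J(-877, -391) = 2098814 - (-1897*(-877) - 391*(-877) + 5*I*√15) = 2098814 - (1663669 + 342907 + 5*I*√15) = 2098814 - (2006576 + 5*I*√15) = 2098814 + (-2006576 - 5*I*√15) = 92238 - 5*I*√15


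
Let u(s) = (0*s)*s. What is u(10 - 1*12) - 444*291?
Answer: -129204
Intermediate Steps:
u(s) = 0 (u(s) = 0*s = 0)
u(10 - 1*12) - 444*291 = 0 - 444*291 = 0 - 129204 = -129204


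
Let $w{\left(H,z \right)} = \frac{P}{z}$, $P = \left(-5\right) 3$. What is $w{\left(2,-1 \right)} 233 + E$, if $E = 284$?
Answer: $3779$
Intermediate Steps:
$P = -15$
$w{\left(H,z \right)} = - \frac{15}{z}$
$w{\left(2,-1 \right)} 233 + E = - \frac{15}{-1} \cdot 233 + 284 = \left(-15\right) \left(-1\right) 233 + 284 = 15 \cdot 233 + 284 = 3495 + 284 = 3779$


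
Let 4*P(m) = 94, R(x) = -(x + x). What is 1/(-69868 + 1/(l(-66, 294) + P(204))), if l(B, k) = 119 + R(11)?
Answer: -241/16838186 ≈ -1.4313e-5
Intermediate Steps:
R(x) = -2*x
P(m) = 47/2 (P(m) = (1/4)*94 = 47/2)
l(B, k) = 97 (l(B, k) = 119 - 2*11 = 119 - 22 = 97)
1/(-69868 + 1/(l(-66, 294) + P(204))) = 1/(-69868 + 1/(97 + 47/2)) = 1/(-69868 + 1/(241/2)) = 1/(-69868 + 2/241) = 1/(-16838186/241) = -241/16838186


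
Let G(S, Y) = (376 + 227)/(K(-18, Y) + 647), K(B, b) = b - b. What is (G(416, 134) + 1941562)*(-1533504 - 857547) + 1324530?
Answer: -3003616408628157/647 ≈ -4.6424e+12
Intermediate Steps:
K(B, b) = 0
G(S, Y) = 603/647 (G(S, Y) = (376 + 227)/(0 + 647) = 603/647)
(G(416, 134) + 1941562)*(-1533504 - 857547) + 1324530 = (603/647 + 1941562)*(-1533504 - 857547) + 1324530 = (1256191217/647)*(-2391051) + 1324530 = -3003617265599067/647 + 1324530 = -3003616408628157/647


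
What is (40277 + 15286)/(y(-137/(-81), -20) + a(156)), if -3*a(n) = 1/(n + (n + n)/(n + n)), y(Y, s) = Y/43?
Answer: 30383570853/20348 ≈ 1.4932e+6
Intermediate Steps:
y(Y, s) = Y/43 (y(Y, s) = Y*(1/43) = Y/43)
a(n) = -1/(3*(1 + n)) (a(n) = -1/(3*(n + (n + n)/(n + n))) = -1/(3*(n + (2*n)/((2*n)))) = -1/(3*(n + (2*n)*(1/(2*n)))) = -1/(3*(n + 1)) = -1/(3*(1 + n)))
(40277 + 15286)/(y(-137/(-81), -20) + a(156)) = (40277 + 15286)/((-137/(-81))/43 - 1/(3 + 3*156)) = 55563/((-137*(-1/81))/43 - 1/(3 + 468)) = 55563/((1/43)*(137/81) - 1/471) = 55563/(137/3483 - 1*1/471) = 55563/(137/3483 - 1/471) = 55563/(20348/546831) = 55563*(546831/20348) = 30383570853/20348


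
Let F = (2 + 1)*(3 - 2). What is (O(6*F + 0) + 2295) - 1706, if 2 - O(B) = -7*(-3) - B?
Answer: 588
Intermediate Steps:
F = 3 (F = 3*1 = 3)
O(B) = -19 + B (O(B) = 2 - (-7*(-3) - B) = 2 - (21 - B) = 2 + (-21 + B) = -19 + B)
(O(6*F + 0) + 2295) - 1706 = ((-19 + (6*3 + 0)) + 2295) - 1706 = ((-19 + (18 + 0)) + 2295) - 1706 = ((-19 + 18) + 2295) - 1706 = (-1 + 2295) - 1706 = 2294 - 1706 = 588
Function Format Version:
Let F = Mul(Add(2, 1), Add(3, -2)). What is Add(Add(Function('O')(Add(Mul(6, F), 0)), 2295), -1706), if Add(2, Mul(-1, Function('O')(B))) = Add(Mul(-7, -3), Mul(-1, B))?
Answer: 588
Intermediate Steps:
F = 3 (F = Mul(3, 1) = 3)
Function('O')(B) = Add(-19, B) (Function('O')(B) = Add(2, Mul(-1, Add(Mul(-7, -3), Mul(-1, B)))) = Add(2, Mul(-1, Add(21, Mul(-1, B)))) = Add(2, Add(-21, B)) = Add(-19, B))
Add(Add(Function('O')(Add(Mul(6, F), 0)), 2295), -1706) = Add(Add(Add(-19, Add(Mul(6, 3), 0)), 2295), -1706) = Add(Add(Add(-19, Add(18, 0)), 2295), -1706) = Add(Add(Add(-19, 18), 2295), -1706) = Add(Add(-1, 2295), -1706) = Add(2294, -1706) = 588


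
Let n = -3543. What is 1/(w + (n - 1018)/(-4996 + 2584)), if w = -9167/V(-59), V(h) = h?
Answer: 142308/22379903 ≈ 0.0063587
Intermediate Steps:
w = 9167/59 (w = -9167/(-59) = -9167*(-1/59) = 9167/59 ≈ 155.37)
1/(w + (n - 1018)/(-4996 + 2584)) = 1/(9167/59 + (-3543 - 1018)/(-4996 + 2584)) = 1/(9167/59 - 4561/(-2412)) = 1/(9167/59 - 4561*(-1/2412)) = 1/(9167/59 + 4561/2412) = 1/(22379903/142308) = 142308/22379903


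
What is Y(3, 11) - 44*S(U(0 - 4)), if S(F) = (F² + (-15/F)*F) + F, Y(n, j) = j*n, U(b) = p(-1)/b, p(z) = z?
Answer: 2717/4 ≈ 679.25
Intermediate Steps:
U(b) = -1/b
S(F) = -15 + F + F² (S(F) = (F² - 15) + F = (-15 + F²) + F = -15 + F + F²)
Y(3, 11) - 44*S(U(0 - 4)) = 11*3 - 44*(-15 - 1/(0 - 4) + (-1/(0 - 4))²) = 33 - 44*(-15 - 1/(-4) + (-1/(-4))²) = 33 - 44*(-15 - 1*(-¼) + (-1*(-¼))²) = 33 - 44*(-15 + ¼ + (¼)²) = 33 - 44*(-15 + ¼ + 1/16) = 33 - 44*(-235/16) = 33 + 2585/4 = 2717/4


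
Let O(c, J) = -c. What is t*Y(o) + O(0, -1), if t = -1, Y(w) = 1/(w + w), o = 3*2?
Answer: -1/12 ≈ -0.083333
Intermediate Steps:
o = 6
Y(w) = 1/(2*w)
t*Y(o) + O(0, -1) = -1/(2*6) - 1*0 = -1/(2*6) + 0 = -1*1/12 + 0 = -1/12 + 0 = -1/12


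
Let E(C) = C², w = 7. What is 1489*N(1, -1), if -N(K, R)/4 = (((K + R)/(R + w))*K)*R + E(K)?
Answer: -5956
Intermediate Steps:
N(K, R) = -4*K² - 4*K*R*(K + R)/(7 + R) (N(K, R) = -4*((((K + R)/(R + 7))*K)*R + K²) = -4*((((K + R)/(7 + R))*K)*R + K²) = -4*((K*(K + R)/(7 + R))*R + K²) = -4*(K*R*(K + R)/(7 + R) + K²) = -4*(K² + K*R*(K + R)/(7 + R)) = -4*K² - 4*K*R*(K + R)/(7 + R))
1489*N(1, -1) = 1489*(4*1*(-1*(-1)² - 7*1 - 2*1*(-1))/(7 - 1)) = 1489*(4*1*(-1*1 - 7 + 2)/6) = 1489*(4*1*(⅙)*(-1 - 7 + 2)) = 1489*(4*1*(⅙)*(-6)) = 1489*(-4) = -5956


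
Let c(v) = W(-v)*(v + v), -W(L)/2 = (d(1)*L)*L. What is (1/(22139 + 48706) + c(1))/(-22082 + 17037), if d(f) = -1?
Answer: -283381/357413025 ≈ -0.00079287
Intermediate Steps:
W(L) = 2*L² (W(L) = -2*(-L)*L = -(-2)*L² = 2*L²)
c(v) = 4*v³ (c(v) = (2*(-v)²)*(v + v) = (2*v²)*(2*v) = 4*v³)
(1/(22139 + 48706) + c(1))/(-22082 + 17037) = (1/(22139 + 48706) + 4*1³)/(-22082 + 17037) = (1/70845 + 4*1)/(-5045) = (1/70845 + 4)*(-1/5045) = (283381/70845)*(-1/5045) = -283381/357413025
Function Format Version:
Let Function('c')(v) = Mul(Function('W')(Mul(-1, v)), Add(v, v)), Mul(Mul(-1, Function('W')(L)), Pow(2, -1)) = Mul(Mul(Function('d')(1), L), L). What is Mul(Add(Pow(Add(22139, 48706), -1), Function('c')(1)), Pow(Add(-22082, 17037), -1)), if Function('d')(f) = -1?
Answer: Rational(-283381, 357413025) ≈ -0.00079287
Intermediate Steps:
Function('W')(L) = Mul(2, Pow(L, 2)) (Function('W')(L) = Mul(-2, Mul(Mul(-1, L), L)) = Mul(-2, Mul(-1, Pow(L, 2))) = Mul(2, Pow(L, 2)))
Function('c')(v) = Mul(4, Pow(v, 3)) (Function('c')(v) = Mul(Mul(2, Pow(Mul(-1, v), 2)), Add(v, v)) = Mul(Mul(2, Pow(v, 2)), Mul(2, v)) = Mul(4, Pow(v, 3)))
Mul(Add(Pow(Add(22139, 48706), -1), Function('c')(1)), Pow(Add(-22082, 17037), -1)) = Mul(Add(Pow(Add(22139, 48706), -1), Mul(4, Pow(1, 3))), Pow(Add(-22082, 17037), -1)) = Mul(Add(Pow(70845, -1), Mul(4, 1)), Pow(-5045, -1)) = Mul(Add(Rational(1, 70845), 4), Rational(-1, 5045)) = Mul(Rational(283381, 70845), Rational(-1, 5045)) = Rational(-283381, 357413025)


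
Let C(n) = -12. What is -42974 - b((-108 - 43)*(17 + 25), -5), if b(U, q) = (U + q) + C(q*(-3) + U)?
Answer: -36615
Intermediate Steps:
b(U, q) = -12 + U + q (b(U, q) = (U + q) - 12 = -12 + U + q)
-42974 - b((-108 - 43)*(17 + 25), -5) = -42974 - (-12 + (-108 - 43)*(17 + 25) - 5) = -42974 - (-12 - 151*42 - 5) = -42974 - (-12 - 6342 - 5) = -42974 - 1*(-6359) = -42974 + 6359 = -36615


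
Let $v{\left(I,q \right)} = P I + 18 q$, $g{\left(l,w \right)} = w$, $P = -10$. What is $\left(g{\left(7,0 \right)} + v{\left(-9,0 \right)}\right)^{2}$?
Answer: $8100$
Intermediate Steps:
$v{\left(I,q \right)} = - 10 I + 18 q$
$\left(g{\left(7,0 \right)} + v{\left(-9,0 \right)}\right)^{2} = \left(0 + \left(\left(-10\right) \left(-9\right) + 18 \cdot 0\right)\right)^{2} = \left(0 + \left(90 + 0\right)\right)^{2} = \left(0 + 90\right)^{2} = 90^{2} = 8100$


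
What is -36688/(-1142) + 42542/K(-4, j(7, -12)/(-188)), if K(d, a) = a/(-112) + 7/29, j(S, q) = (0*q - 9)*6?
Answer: 7417818468456/41633323 ≈ 1.7817e+5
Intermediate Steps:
j(S, q) = -54 (j(S, q) = (0 - 9)*6 = -9*6 = -54)
K(d, a) = 7/29 - a/112 (K(d, a) = a*(-1/112) + 7*(1/29) = -a/112 + 7/29 = 7/29 - a/112)
-36688/(-1142) + 42542/K(-4, j(7, -12)/(-188)) = -36688/(-1142) + 42542/(7/29 - (-27)/(56*(-188))) = -36688*(-1/1142) + 42542/(7/29 - (-27)*(-1)/(56*188)) = 18344/571 + 42542/(7/29 - 1/112*27/94) = 18344/571 + 42542/(7/29 - 27/10528) = 18344/571 + 42542/(72913/305312) = 18344/571 + 42542*(305312/72913) = 18344/571 + 12988583104/72913 = 7417818468456/41633323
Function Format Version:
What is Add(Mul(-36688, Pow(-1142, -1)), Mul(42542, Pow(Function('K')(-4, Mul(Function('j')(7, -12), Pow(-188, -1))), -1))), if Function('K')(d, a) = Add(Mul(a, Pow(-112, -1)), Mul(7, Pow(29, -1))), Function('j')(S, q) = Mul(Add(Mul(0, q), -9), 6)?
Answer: Rational(7417818468456, 41633323) ≈ 1.7817e+5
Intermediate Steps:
Function('j')(S, q) = -54 (Function('j')(S, q) = Mul(Add(0, -9), 6) = Mul(-9, 6) = -54)
Function('K')(d, a) = Add(Rational(7, 29), Mul(Rational(-1, 112), a)) (Function('K')(d, a) = Add(Mul(a, Rational(-1, 112)), Mul(7, Rational(1, 29))) = Add(Mul(Rational(-1, 112), a), Rational(7, 29)) = Add(Rational(7, 29), Mul(Rational(-1, 112), a)))
Add(Mul(-36688, Pow(-1142, -1)), Mul(42542, Pow(Function('K')(-4, Mul(Function('j')(7, -12), Pow(-188, -1))), -1))) = Add(Mul(-36688, Pow(-1142, -1)), Mul(42542, Pow(Add(Rational(7, 29), Mul(Rational(-1, 112), Mul(-54, Pow(-188, -1)))), -1))) = Add(Mul(-36688, Rational(-1, 1142)), Mul(42542, Pow(Add(Rational(7, 29), Mul(Rational(-1, 112), Mul(-54, Rational(-1, 188)))), -1))) = Add(Rational(18344, 571), Mul(42542, Pow(Add(Rational(7, 29), Mul(Rational(-1, 112), Rational(27, 94))), -1))) = Add(Rational(18344, 571), Mul(42542, Pow(Add(Rational(7, 29), Rational(-27, 10528)), -1))) = Add(Rational(18344, 571), Mul(42542, Pow(Rational(72913, 305312), -1))) = Add(Rational(18344, 571), Mul(42542, Rational(305312, 72913))) = Add(Rational(18344, 571), Rational(12988583104, 72913)) = Rational(7417818468456, 41633323)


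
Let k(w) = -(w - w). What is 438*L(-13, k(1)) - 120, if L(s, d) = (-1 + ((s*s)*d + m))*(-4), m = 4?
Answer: -5376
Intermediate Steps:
k(w) = 0 (k(w) = -1*0 = 0)
L(s, d) = -12 - 4*d*s² (L(s, d) = (-1 + ((s*s)*d + 4))*(-4) = (-1 + (s²*d + 4))*(-4) = (-1 + (d*s² + 4))*(-4) = (-1 + (4 + d*s²))*(-4) = (3 + d*s²)*(-4) = -12 - 4*d*s²)
438*L(-13, k(1)) - 120 = 438*(-12 - 4*0*(-13)²) - 120 = 438*(-12 - 4*0*169) - 120 = 438*(-12 + 0) - 120 = 438*(-12) - 120 = -5256 - 120 = -5376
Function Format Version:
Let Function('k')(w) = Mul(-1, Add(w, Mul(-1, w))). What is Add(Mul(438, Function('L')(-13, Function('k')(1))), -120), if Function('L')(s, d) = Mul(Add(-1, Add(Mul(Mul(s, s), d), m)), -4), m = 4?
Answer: -5376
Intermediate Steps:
Function('k')(w) = 0 (Function('k')(w) = Mul(-1, 0) = 0)
Function('L')(s, d) = Add(-12, Mul(-4, d, Pow(s, 2))) (Function('L')(s, d) = Mul(Add(-1, Add(Mul(Mul(s, s), d), 4)), -4) = Mul(Add(-1, Add(Mul(Pow(s, 2), d), 4)), -4) = Mul(Add(-1, Add(Mul(d, Pow(s, 2)), 4)), -4) = Mul(Add(-1, Add(4, Mul(d, Pow(s, 2)))), -4) = Mul(Add(3, Mul(d, Pow(s, 2))), -4) = Add(-12, Mul(-4, d, Pow(s, 2))))
Add(Mul(438, Function('L')(-13, Function('k')(1))), -120) = Add(Mul(438, Add(-12, Mul(-4, 0, Pow(-13, 2)))), -120) = Add(Mul(438, Add(-12, Mul(-4, 0, 169))), -120) = Add(Mul(438, Add(-12, 0)), -120) = Add(Mul(438, -12), -120) = Add(-5256, -120) = -5376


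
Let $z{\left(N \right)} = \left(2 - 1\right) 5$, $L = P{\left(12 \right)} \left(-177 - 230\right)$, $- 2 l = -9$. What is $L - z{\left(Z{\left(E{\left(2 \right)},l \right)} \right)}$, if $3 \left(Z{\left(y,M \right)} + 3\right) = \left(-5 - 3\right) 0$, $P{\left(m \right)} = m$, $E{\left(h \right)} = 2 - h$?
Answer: $-4889$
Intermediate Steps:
$l = \frac{9}{2}$ ($l = \left(- \frac{1}{2}\right) \left(-9\right) = \frac{9}{2} \approx 4.5$)
$L = -4884$ ($L = 12 \left(-177 - 230\right) = 12 \left(-407\right) = -4884$)
$Z{\left(y,M \right)} = -3$ ($Z{\left(y,M \right)} = -3 + \frac{\left(-5 - 3\right) 0}{3} = -3 + \frac{\left(-8\right) 0}{3} = -3 + \frac{1}{3} \cdot 0 = -3 + 0 = -3$)
$z{\left(N \right)} = 5$ ($z{\left(N \right)} = 1 \cdot 5 = 5$)
$L - z{\left(Z{\left(E{\left(2 \right)},l \right)} \right)} = -4884 - 5 = -4889$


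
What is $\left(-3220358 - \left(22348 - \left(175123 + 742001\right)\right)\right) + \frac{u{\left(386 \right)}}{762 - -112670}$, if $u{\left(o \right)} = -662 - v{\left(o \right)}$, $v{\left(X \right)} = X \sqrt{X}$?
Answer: $- \frac{131897709043}{56716} - \frac{193 \sqrt{386}}{56716} \approx -2.3256 \cdot 10^{6}$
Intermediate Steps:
$v{\left(X \right)} = X^{\frac{3}{2}}$
$u{\left(o \right)} = -662 - o^{\frac{3}{2}}$
$\left(-3220358 - \left(22348 - \left(175123 + 742001\right)\right)\right) + \frac{u{\left(386 \right)}}{762 - -112670} = \left(-3220358 - \left(22348 - \left(175123 + 742001\right)\right)\right) + \frac{-662 - 386^{\frac{3}{2}}}{762 - -112670} = \left(-3220358 - \left(22348 - 917124\right)\right) + \frac{-662 - 386 \sqrt{386}}{762 + 112670} = \left(-3220358 - \left(22348 - 917124\right)\right) + \frac{-662 - 386 \sqrt{386}}{113432} = \left(-3220358 - -894776\right) + \left(-662 - 386 \sqrt{386}\right) \frac{1}{113432} = \left(-3220358 + 894776\right) - \left(\frac{331}{56716} + \frac{193 \sqrt{386}}{56716}\right) = -2325582 - \left(\frac{331}{56716} + \frac{193 \sqrt{386}}{56716}\right) = - \frac{131897709043}{56716} - \frac{193 \sqrt{386}}{56716}$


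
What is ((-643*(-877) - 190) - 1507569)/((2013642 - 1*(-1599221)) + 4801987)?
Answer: -157308/1402475 ≈ -0.11216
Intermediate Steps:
((-643*(-877) - 190) - 1507569)/((2013642 - 1*(-1599221)) + 4801987) = ((563911 - 190) - 1507569)/((2013642 + 1599221) + 4801987) = (563721 - 1507569)/(3612863 + 4801987) = -943848/8414850 = -943848*1/8414850 = -157308/1402475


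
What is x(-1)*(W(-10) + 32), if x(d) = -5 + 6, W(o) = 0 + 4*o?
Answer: -8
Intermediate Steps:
W(o) = 4*o
x(d) = 1
x(-1)*(W(-10) + 32) = 1*(4*(-10) + 32) = 1*(-40 + 32) = 1*(-8) = -8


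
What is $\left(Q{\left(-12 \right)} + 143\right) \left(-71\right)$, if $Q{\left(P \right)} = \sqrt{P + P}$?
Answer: $-10153 - 142 i \sqrt{6} \approx -10153.0 - 347.83 i$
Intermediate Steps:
$Q{\left(P \right)} = \sqrt{2} \sqrt{P}$ ($Q{\left(P \right)} = \sqrt{2 P} = \sqrt{2} \sqrt{P}$)
$\left(Q{\left(-12 \right)} + 143\right) \left(-71\right) = \left(\sqrt{2} \sqrt{-12} + 143\right) \left(-71\right) = \left(\sqrt{2} \cdot 2 i \sqrt{3} + 143\right) \left(-71\right) = \left(2 i \sqrt{6} + 143\right) \left(-71\right) = \left(143 + 2 i \sqrt{6}\right) \left(-71\right) = -10153 - 142 i \sqrt{6}$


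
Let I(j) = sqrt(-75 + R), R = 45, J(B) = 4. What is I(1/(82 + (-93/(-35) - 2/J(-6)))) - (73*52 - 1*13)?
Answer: -3783 + I*sqrt(30) ≈ -3783.0 + 5.4772*I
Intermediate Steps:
I(j) = I*sqrt(30) (I(j) = sqrt(-75 + 45) = sqrt(-30) = I*sqrt(30))
I(1/(82 + (-93/(-35) - 2/J(-6)))) - (73*52 - 1*13) = I*sqrt(30) - (73*52 - 1*13) = I*sqrt(30) - (3796 - 13) = I*sqrt(30) - 1*3783 = I*sqrt(30) - 3783 = -3783 + I*sqrt(30)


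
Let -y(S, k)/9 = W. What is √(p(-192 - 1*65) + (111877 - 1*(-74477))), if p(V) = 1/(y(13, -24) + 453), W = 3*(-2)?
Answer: √283444437/39 ≈ 431.69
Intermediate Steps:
W = -6
y(S, k) = 54 (y(S, k) = -9*(-6) = 54)
p(V) = 1/507 (p(V) = 1/(54 + 453) = 1/507)
√(p(-192 - 1*65) + (111877 - 1*(-74477))) = √(1/507 + (111877 - 1*(-74477))) = √(1/507 + (111877 + 74477)) = √(1/507 + 186354) = √(94481479/507) = √283444437/39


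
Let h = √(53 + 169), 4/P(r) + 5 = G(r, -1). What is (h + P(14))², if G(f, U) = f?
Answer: 17998/81 + 8*√222/9 ≈ 235.44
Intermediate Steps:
P(r) = 4/(-5 + r)
h = √222 ≈ 14.900
(h + P(14))² = (√222 + 4/(-5 + 14))² = (√222 + 4/9)² = (4/9 + √222)²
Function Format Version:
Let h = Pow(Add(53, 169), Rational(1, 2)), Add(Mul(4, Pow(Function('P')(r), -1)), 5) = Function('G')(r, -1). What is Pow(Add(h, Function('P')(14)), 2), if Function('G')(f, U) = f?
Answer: Add(Rational(17998, 81), Mul(Rational(8, 9), Pow(222, Rational(1, 2)))) ≈ 235.44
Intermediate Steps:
Function('P')(r) = Mul(4, Pow(Add(-5, r), -1))
h = Pow(222, Rational(1, 2)) ≈ 14.900
Pow(Add(h, Function('P')(14)), 2) = Pow(Add(Pow(222, Rational(1, 2)), Mul(4, Pow(Add(-5, 14), -1))), 2) = Pow(Add(Pow(222, Rational(1, 2)), Mul(4, Pow(9, -1))), 2) = Pow(Add(Pow(222, Rational(1, 2)), Mul(4, Rational(1, 9))), 2) = Pow(Add(Pow(222, Rational(1, 2)), Rational(4, 9)), 2) = Pow(Add(Rational(4, 9), Pow(222, Rational(1, 2))), 2)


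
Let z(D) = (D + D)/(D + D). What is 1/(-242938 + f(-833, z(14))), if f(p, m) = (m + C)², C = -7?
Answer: -1/242902 ≈ -4.1169e-6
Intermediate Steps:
z(D) = 1 (z(D) = (2*D)/((2*D)) = (2*D)*(1/(2*D)) = 1)
f(p, m) = (-7 + m)² (f(p, m) = (m - 7)² = (-7 + m)²)
1/(-242938 + f(-833, z(14))) = 1/(-242938 + (-7 + 1)²) = 1/(-242938 + (-6)²) = 1/(-242938 + 36) = 1/(-242902) = -1/242902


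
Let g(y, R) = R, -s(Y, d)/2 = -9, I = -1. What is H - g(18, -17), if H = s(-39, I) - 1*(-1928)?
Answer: 1963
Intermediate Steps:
s(Y, d) = 18 (s(Y, d) = -2*(-9) = 18)
H = 1946 (H = 18 - 1*(-1928) = 18 + 1928 = 1946)
H - g(18, -17) = 1946 - 1*(-17) = 1946 + 17 = 1963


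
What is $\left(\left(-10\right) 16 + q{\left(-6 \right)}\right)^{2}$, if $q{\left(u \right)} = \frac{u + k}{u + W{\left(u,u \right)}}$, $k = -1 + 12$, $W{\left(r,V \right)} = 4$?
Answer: $\frac{105625}{4} \approx 26406.0$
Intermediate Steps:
$k = 11$
$q{\left(u \right)} = \frac{11 + u}{4 + u}$ ($q{\left(u \right)} = \frac{u + 11}{u + 4} = \frac{11 + u}{4 + u}$)
$\left(\left(-10\right) 16 + q{\left(-6 \right)}\right)^{2} = \left(\left(-10\right) 16 + \frac{11 - 6}{4 - 6}\right)^{2} = \left(-160 + \frac{1}{-2} \cdot 5\right)^{2} = \left(-160 - \frac{5}{2}\right)^{2} = \left(- \frac{325}{2}\right)^{2} = \frac{105625}{4}$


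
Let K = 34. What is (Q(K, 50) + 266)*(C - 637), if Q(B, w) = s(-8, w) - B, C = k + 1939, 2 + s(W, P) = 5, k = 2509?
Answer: 895585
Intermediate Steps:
s(W, P) = 3 (s(W, P) = -2 + 5 = 3)
C = 4448 (C = 2509 + 1939 = 4448)
Q(B, w) = 3 - B
(Q(K, 50) + 266)*(C - 637) = ((3 - 1*34) + 266)*(4448 - 637) = ((3 - 34) + 266)*3811 = (-31 + 266)*3811 = 235*3811 = 895585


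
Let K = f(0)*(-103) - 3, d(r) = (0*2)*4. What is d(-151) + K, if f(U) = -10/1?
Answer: 1027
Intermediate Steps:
f(U) = -10 (f(U) = -10*1 = -10)
d(r) = 0 (d(r) = 0*4 = 0)
K = 1027 (K = -10*(-103) - 3 = 1030 - 3 = 1027)
d(-151) + K = 0 + 1027 = 1027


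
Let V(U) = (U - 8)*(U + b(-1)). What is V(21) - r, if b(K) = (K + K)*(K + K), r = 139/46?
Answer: 14811/46 ≈ 321.98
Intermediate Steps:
r = 139/46 (r = 139*(1/46) = 139/46 ≈ 3.0217)
b(K) = 4*K**2 (b(K) = (2*K)*(2*K) = 4*K**2)
V(U) = (-8 + U)*(4 + U) (V(U) = (U - 8)*(U + 4*(-1)**2) = (-8 + U)*(U + 4*1) = (-8 + U)*(U + 4) = (-8 + U)*(4 + U))
V(21) - r = (-32 + 21**2 - 4*21) - 1*139/46 = (-32 + 441 - 84) - 139/46 = 325 - 139/46 = 14811/46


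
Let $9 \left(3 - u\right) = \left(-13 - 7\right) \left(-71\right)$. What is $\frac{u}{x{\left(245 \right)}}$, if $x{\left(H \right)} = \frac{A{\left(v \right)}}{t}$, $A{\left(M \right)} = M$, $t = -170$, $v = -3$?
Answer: $- \frac{236810}{27} \approx -8770.7$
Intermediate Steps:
$u = - \frac{1393}{9}$ ($u = 3 - \frac{\left(-13 - 7\right) \left(-71\right)}{9} = 3 - \frac{\left(-20\right) \left(-71\right)}{9} = 3 - \frac{1420}{9} = - \frac{1393}{9} \approx -154.78$)
$x{\left(H \right)} = \frac{3}{170}$ ($x{\left(H \right)} = - \frac{3}{-170} = \left(-3\right) \left(- \frac{1}{170}\right) = \frac{3}{170}$)
$\frac{u}{x{\left(245 \right)}} = - \frac{1393}{9 \cdot \frac{3}{170}} = \left(- \frac{1393}{9}\right) \frac{170}{3} = - \frac{236810}{27}$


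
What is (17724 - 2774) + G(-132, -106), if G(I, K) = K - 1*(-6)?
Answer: 14850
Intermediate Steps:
G(I, K) = 6 + K (G(I, K) = K + 6 = 6 + K)
(17724 - 2774) + G(-132, -106) = (17724 - 2774) + (6 - 106) = 14950 - 100 = 14850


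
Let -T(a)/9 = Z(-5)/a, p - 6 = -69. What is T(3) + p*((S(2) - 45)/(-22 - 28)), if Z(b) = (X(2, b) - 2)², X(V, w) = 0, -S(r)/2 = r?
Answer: -3687/50 ≈ -73.740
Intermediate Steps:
p = -63 (p = 6 - 69 = -63)
S(r) = -2*r
Z(b) = 4 (Z(b) = (0 - 2)² = (-2)² = 4)
T(a) = -36/a
T(3) + p*((S(2) - 45)/(-22 - 28)) = -36/3 - 63*(-2*2 - 45)/(-22 - 28) = -36*⅓ - 63*(-4 - 45)/(-50) = -12 - (-3087)*(-1)/50 = -12 - 63*49/50 = -12 - 3087/50 = -3687/50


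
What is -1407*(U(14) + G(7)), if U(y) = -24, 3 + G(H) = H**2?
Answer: -30954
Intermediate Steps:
G(H) = -3 + H**2
-1407*(U(14) + G(7)) = -1407*(-24 + (-3 + 7**2)) = -1407*(-24 + (-3 + 49)) = -1407*(-24 + 46) = -1407*22 = -30954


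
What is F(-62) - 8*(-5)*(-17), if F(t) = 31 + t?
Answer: -711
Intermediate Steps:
F(-62) - 8*(-5)*(-17) = (31 - 62) - 8*(-5)*(-17) = -31 - (-40)*(-17) = -31 - 1*680 = -31 - 680 = -711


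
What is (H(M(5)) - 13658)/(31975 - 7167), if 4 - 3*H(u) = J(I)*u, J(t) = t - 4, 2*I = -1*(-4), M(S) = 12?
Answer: -20473/37212 ≈ -0.55017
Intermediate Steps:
I = 2 (I = (-1*(-4))/2 = (½)*4 = 2)
J(t) = -4 + t
H(u) = 4/3 + 2*u/3 (H(u) = 4/3 - (-4 + 2)*u/3 = 4/3 - (-2)*u/3 = 4/3 + 2*u/3)
(H(M(5)) - 13658)/(31975 - 7167) = ((4/3 + (⅔)*12) - 13658)/(31975 - 7167) = ((4/3 + 8) - 13658)/24808 = (28/3 - 13658)*(1/24808) = -40946/3*1/24808 = -20473/37212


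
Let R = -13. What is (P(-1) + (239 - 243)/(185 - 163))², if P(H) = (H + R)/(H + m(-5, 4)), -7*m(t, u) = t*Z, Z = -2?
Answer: 1089936/34969 ≈ 31.169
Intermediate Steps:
m(t, u) = 2*t/7 (m(t, u) = -t*(-2)/7 = -(-2)*t/7 = 2*t/7)
P(H) = (-13 + H)/(-10/7 + H) (P(H) = (H - 13)/(H + (2/7)*(-5)) = (-13 + H)/(H - 10/7) = (-13 + H)/(-10/7 + H))
(P(-1) + (239 - 243)/(185 - 163))² = (7*(-13 - 1)/(-10 + 7*(-1)) + (239 - 243)/(185 - 163))² = (7*(-14)/(-10 - 7) - 4/22)² = (7*(-14)/(-17) - 4*1/22)² = (7*(-1/17)*(-14) - 2/11)² = (98/17 - 2/11)² = (1044/187)² = 1089936/34969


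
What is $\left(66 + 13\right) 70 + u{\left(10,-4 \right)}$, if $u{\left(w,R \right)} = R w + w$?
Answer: $5500$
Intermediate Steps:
$u{\left(w,R \right)} = w + R w$
$\left(66 + 13\right) 70 + u{\left(10,-4 \right)} = \left(66 + 13\right) 70 + 10 \left(1 - 4\right) = 79 \cdot 70 + 10 \left(-3\right) = 5530 - 30 = 5500$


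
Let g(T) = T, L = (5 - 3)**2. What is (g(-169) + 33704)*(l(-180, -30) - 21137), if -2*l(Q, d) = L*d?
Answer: -706817195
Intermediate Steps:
L = 4 (L = 2**2 = 4)
l(Q, d) = -2*d
(g(-169) + 33704)*(l(-180, -30) - 21137) = (-169 + 33704)*(-2*(-30) - 21137) = 33535*(60 - 21137) = 33535*(-21077) = -706817195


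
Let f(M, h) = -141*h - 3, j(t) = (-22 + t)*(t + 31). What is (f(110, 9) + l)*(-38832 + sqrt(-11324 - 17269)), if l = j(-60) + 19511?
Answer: -800599344 + 185553*I*sqrt(353) ≈ -8.006e+8 + 3.4862e+6*I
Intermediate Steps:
j(t) = (-22 + t)*(31 + t)
l = 21889 (l = (-682 + (-60)**2 + 9*(-60)) + 19511 = (-682 + 3600 - 540) + 19511 = 2378 + 19511 = 21889)
f(M, h) = -3 - 141*h
(f(110, 9) + l)*(-38832 + sqrt(-11324 - 17269)) = ((-3 - 141*9) + 21889)*(-38832 + sqrt(-11324 - 17269)) = ((-3 - 1269) + 21889)*(-38832 + sqrt(-28593)) = (-1272 + 21889)*(-38832 + 9*I*sqrt(353)) = 20617*(-38832 + 9*I*sqrt(353)) = -800599344 + 185553*I*sqrt(353)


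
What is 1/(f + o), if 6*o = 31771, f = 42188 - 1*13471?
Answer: 6/204073 ≈ 2.9401e-5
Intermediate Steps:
f = 28717 (f = 42188 - 13471 = 28717)
o = 31771/6 (o = (⅙)*31771 = 31771/6 ≈ 5295.2)
1/(f + o) = 1/(28717 + 31771/6) = 1/(204073/6) = 6/204073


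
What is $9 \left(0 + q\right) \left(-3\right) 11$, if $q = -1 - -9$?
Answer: $-2376$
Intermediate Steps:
$q = 8$ ($q = -1 + 9 = 8$)
$9 \left(0 + q\right) \left(-3\right) 11 = 9 \left(0 + 8\right) \left(-3\right) 11 = 9 \cdot 8 \left(-3\right) 11 = 9 \left(-24\right) 11 = \left(-216\right) 11 = -2376$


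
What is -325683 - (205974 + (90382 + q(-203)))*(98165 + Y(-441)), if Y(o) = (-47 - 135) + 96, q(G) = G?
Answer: -29046715770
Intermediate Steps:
Y(o) = -86 (Y(o) = -182 + 96 = -86)
-325683 - (205974 + (90382 + q(-203)))*(98165 + Y(-441)) = -325683 - (205974 + (90382 - 203))*(98165 - 86) = -325683 - (205974 + 90179)*98079 = -325683 - 296153*98079 = -325683 - 1*29046390087 = -325683 - 29046390087 = -29046715770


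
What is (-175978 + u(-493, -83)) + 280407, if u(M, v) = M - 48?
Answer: 103888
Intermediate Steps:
u(M, v) = -48 + M
(-175978 + u(-493, -83)) + 280407 = (-175978 + (-48 - 493)) + 280407 = (-175978 - 541) + 280407 = -176519 + 280407 = 103888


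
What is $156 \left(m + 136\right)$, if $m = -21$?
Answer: $17940$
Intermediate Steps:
$156 \left(m + 136\right) = 156 \left(-21 + 136\right) = 156 \cdot 115 = 17940$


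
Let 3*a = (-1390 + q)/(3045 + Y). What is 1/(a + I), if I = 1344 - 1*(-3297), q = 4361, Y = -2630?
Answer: 1245/5781016 ≈ 0.00021536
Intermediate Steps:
I = 4641 (I = 1344 + 3297 = 4641)
a = 2971/1245 (a = ((-1390 + 4361)/(3045 - 2630))/3 = (2971/415)/3 = (2971*(1/415))/3 = (⅓)*(2971/415) = 2971/1245 ≈ 2.3863)
1/(a + I) = 1/(2971/1245 + 4641) = 1/(5781016/1245) = 1245/5781016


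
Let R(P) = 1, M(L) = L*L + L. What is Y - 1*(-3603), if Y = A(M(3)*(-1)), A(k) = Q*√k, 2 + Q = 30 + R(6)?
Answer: 3603 + 58*I*√3 ≈ 3603.0 + 100.46*I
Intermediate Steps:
M(L) = L + L² (M(L) = L² + L = L + L²)
Q = 29 (Q = -2 + (30 + 1) = -2 + 31 = 29)
A(k) = 29*√k
Y = 58*I*√3 (Y = 29*√((3*(1 + 3))*(-1)) = 29*√((3*4)*(-1)) = 29*√(12*(-1)) = 29*√(-12) = 29*(2*I*√3) = 58*I*√3 ≈ 100.46*I)
Y - 1*(-3603) = 58*I*√3 - 1*(-3603) = 58*I*√3 + 3603 = 3603 + 58*I*√3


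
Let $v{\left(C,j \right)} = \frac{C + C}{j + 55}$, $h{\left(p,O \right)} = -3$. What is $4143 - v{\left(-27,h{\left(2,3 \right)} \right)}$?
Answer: $\frac{107745}{26} \approx 4144.0$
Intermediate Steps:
$v{\left(C,j \right)} = \frac{2 C}{55 + j}$
$4143 - v{\left(-27,h{\left(2,3 \right)} \right)} = 4143 - 2 \left(-27\right) \frac{1}{55 - 3} = 4143 - 2 \left(-27\right) \frac{1}{52} = 4143 - - \frac{27}{26} = 4143 + \frac{27}{26} = \frac{107745}{26}$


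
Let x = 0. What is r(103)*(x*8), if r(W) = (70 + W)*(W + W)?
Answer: 0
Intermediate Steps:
r(W) = 2*W*(70 + W) (r(W) = (70 + W)*(2*W) = 2*W*(70 + W))
r(103)*(x*8) = (2*103*(70 + 103))*(0*8) = (2*103*173)*0 = 35638*0 = 0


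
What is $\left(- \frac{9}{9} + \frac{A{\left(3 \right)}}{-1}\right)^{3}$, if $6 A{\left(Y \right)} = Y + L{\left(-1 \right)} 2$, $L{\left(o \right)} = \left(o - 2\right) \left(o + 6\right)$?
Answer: $\frac{343}{8} \approx 42.875$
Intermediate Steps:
$L{\left(o \right)} = \left(-2 + o\right) \left(6 + o\right)$
$A{\left(Y \right)} = -5 + \frac{Y}{6}$ ($A{\left(Y \right)} = \frac{Y + \left(-12 + \left(-1\right)^{2} + 4 \left(-1\right)\right) 2}{6} = \frac{Y + \left(-12 + 1 - 4\right) 2}{6} = \frac{Y - 30}{6} = \frac{-30 + Y}{6} = -5 + \frac{Y}{6}$)
$\left(- \frac{9}{9} + \frac{A{\left(3 \right)}}{-1}\right)^{3} = \left(- \frac{9}{9} + \frac{-5 + \frac{1}{6} \cdot 3}{-1}\right)^{3} = \left(\left(-9\right) \frac{1}{9} + \left(-5 + \frac{1}{2}\right) \left(-1\right)\right)^{3} = \left(-1 - - \frac{9}{2}\right)^{3} = \left(-1 + \frac{9}{2}\right)^{3} = \left(\frac{7}{2}\right)^{3} = \frac{343}{8}$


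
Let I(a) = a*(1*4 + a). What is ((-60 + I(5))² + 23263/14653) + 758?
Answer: 14427162/14653 ≈ 984.59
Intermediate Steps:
I(a) = a*(4 + a)
((-60 + I(5))² + 23263/14653) + 758 = ((-60 + 5*(4 + 5))² + 23263/14653) + 758 = ((-60 + 5*9)² + 23263*(1/14653)) + 758 = ((-60 + 45)² + 23263/14653) + 758 = ((-15)² + 23263/14653) + 758 = (225 + 23263/14653) + 758 = 3320188/14653 + 758 = 14427162/14653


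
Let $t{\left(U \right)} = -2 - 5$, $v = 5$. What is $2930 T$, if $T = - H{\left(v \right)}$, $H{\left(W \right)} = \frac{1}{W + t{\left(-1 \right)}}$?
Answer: $1465$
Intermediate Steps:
$t{\left(U \right)} = -7$
$H{\left(W \right)} = \frac{1}{-7 + W}$ ($H{\left(W \right)} = \frac{1}{W - 7} = \frac{1}{-7 + W}$)
$T = \frac{1}{2}$ ($T = - \frac{1}{-7 + 5} = - \frac{1}{-2} = \left(-1\right) \left(- \frac{1}{2}\right) = \frac{1}{2} \approx 0.5$)
$2930 T = 2930 \cdot \frac{1}{2} = 1465$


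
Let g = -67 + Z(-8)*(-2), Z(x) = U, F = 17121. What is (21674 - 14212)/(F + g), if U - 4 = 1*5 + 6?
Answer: 533/1216 ≈ 0.43832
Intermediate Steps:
U = 15 (U = 4 + (1*5 + 6) = 4 + (5 + 6) = 4 + 11 = 15)
Z(x) = 15
g = -97 (g = -67 + 15*(-2) = -67 - 30 = -97)
(21674 - 14212)/(F + g) = (21674 - 14212)/(17121 - 97) = 7462/17024 = 7462*(1/17024) = 533/1216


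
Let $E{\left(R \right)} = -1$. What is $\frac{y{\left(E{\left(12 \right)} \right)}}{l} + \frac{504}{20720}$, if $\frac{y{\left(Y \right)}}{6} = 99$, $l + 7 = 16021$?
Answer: $\frac{60651}{987530} \approx 0.061417$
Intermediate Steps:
$l = 16014$ ($l = -7 + 16021 = 16014$)
$y{\left(Y \right)} = 594$ ($y{\left(Y \right)} = 6 \cdot 99 = 594$)
$\frac{y{\left(E{\left(12 \right)} \right)}}{l} + \frac{504}{20720} = \frac{594}{16014} + \frac{504}{20720} = 594 \cdot \frac{1}{16014} + 504 \cdot \frac{1}{20720} = \frac{99}{2669} + \frac{9}{370} = \frac{60651}{987530}$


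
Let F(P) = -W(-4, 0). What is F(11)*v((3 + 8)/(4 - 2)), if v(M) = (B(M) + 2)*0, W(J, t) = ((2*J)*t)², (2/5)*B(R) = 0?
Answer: 0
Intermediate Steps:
B(R) = 0 (B(R) = (5/2)*0 = 0)
W(J, t) = 4*J²*t² (W(J, t) = (2*J*t)² = 4*J²*t²)
F(P) = 0 (F(P) = -4*(-4)²*0² = -4*16*0 = -1*0 = 0)
v(M) = 0 (v(M) = (0 + 2)*0 = 2*0 = 0)
F(11)*v((3 + 8)/(4 - 2)) = 0*0 = 0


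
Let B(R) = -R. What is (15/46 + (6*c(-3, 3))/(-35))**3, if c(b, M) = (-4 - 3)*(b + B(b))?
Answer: 3375/97336 ≈ 0.034674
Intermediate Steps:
c(b, M) = 0 (c(b, M) = (-4 - 3)*(b - b) = -7*0 = 0)
(15/46 + (6*c(-3, 3))/(-35))**3 = (15/46 + (6*0)/(-35))**3 = (15*(1/46) + 0*(-1/35))**3 = (15/46 + 0)**3 = (15/46)**3 = 3375/97336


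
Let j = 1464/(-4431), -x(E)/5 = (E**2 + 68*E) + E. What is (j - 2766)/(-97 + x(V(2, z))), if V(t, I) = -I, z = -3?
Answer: 4085870/1738429 ≈ 2.3503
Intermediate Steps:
x(E) = -345*E - 5*E**2 (x(E) = -5*((E**2 + 68*E) + E) = -5*(E**2 + 69*E) = -345*E - 5*E**2)
j = -488/1477 (j = 1464*(-1/4431) = -488/1477 ≈ -0.33040)
(j - 2766)/(-97 + x(V(2, z))) = (-488/1477 - 2766)/(-97 - 5*(-1*(-3))*(69 - 1*(-3))) = -4085870/(1477*(-97 - 5*3*(69 + 3))) = -4085870/(1477*(-97 - 5*3*72)) = -4085870/(1477*(-97 - 1080)) = -4085870/1477/(-1177) = -4085870/1477*(-1/1177) = 4085870/1738429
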